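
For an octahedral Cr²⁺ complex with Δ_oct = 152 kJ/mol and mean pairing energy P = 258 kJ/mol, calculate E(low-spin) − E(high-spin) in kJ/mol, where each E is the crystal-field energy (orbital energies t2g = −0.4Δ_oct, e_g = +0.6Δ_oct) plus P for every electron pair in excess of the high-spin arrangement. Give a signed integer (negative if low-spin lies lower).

106

Group 6 minus oxidation state +2 gives a d⁴ configuration for Cr²⁺.
In the high-spin limit (t2g^3 e_g^1) the orbital term is -0.6Δ_oct = -91 kJ/mol, with no excess pairing.
Low-spin: t2g^4 e_g^0, orbital CFSE = -1.6Δ_oct = -243 kJ/mol; plus 1 excess pair × P = +258 kJ/mol; total 15 kJ/mol.
Thus E(LS) − E(HS) = 106 kJ/mol.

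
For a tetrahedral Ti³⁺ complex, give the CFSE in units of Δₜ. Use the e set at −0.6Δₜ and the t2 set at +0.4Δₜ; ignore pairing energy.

-0.6 Δₜ

Ti sits in group 4; removing 3 electrons leaves Ti³⁺ with 4 − 3 = 1 d electrons.
With tetrahedral geometry the complex is necessarily high-spin.
Configuration: e^1 t2^0.
CFSE = 1(-0.6Δₜ) + 0(0.4Δₜ) = -0.6Δₜ + 0.0Δₜ = -0.6Δₜ.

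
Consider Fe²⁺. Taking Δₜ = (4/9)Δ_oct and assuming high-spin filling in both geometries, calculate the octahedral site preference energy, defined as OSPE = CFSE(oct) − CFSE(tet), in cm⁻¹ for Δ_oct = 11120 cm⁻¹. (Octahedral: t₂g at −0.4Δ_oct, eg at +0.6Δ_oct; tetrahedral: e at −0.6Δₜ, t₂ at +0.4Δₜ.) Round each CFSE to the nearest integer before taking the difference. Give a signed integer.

Fe is in group 8, so Fe²⁺ is d⁶ (8 − 2 = 6).
Octahedral high-spin t2g^4 e_g^2: CFSE = -0.4 × 11120 = -4448 cm⁻¹.
Tetrahedral e^3 t2^3 gives -0.6Δₜ = -0.6 × (4/9) × 11120 = -2965 cm⁻¹.
OSPE = -4448 − (-2965) = -1483 cm⁻¹.

-1483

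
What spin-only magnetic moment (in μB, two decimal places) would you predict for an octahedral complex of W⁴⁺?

2.83 μB

W sits in group 6; removing 4 electrons leaves W⁴⁺ with 6 − 4 = 2 d electrons.
Configuration: t2g^2 e_g^0 → 2 unpaired electrons.
μ(spin-only) = √[2(2+2)] = √8 ≈ 2.83 μB.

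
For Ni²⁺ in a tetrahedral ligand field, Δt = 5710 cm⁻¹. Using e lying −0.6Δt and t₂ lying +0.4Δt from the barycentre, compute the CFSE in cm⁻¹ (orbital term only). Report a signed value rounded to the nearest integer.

-4568

Ni²⁺: group 10, so d-count = 10 − 2 = 8.
Tetrahedral splitting is small, so the complex is high-spin.
The d⁸ electrons fill as e⁴ t₂⁴.
The orbital stabilization is -0.8Δt = -0.8 × 5710 = -4568 cm⁻¹.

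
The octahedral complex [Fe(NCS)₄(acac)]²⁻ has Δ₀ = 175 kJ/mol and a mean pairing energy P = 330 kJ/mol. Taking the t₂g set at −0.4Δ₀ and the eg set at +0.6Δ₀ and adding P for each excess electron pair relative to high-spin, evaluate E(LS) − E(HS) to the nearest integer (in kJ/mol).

310

Ligand charges: 4×(-1) from NCS⁻ and 1×(-1) from acac⁻ sum to -5; with overall charge -2, Fe is +3.
Fe³⁺: group 8, so d-count = 8 − 3 = 5.
In the high-spin limit (t₂g³ eg²) the orbital term is 0.0Δ₀ = 0 kJ/mol, with no excess pairing.
Low-spin: t₂g⁵ eg⁰, orbital CFSE = -2.0Δ₀ = -350 kJ/mol; plus 2 excess pairs × P = +660 kJ/mol; total 310 kJ/mol.
E(LS) − E(HS) = 310 − (0) = 310 kJ/mol.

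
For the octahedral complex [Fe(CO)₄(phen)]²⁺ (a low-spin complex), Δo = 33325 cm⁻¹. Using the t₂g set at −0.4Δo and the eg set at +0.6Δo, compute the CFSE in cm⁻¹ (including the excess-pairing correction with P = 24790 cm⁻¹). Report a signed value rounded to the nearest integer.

-30400

Ligand charges: 4×(+0) from CO and 1×(+0) from phen sum to +0; with overall charge +2, Fe is +2.
Fe is in group 8, so Fe²⁺ is d⁶ (8 − 2 = 6).
The d⁶ electrons fill as t₂g⁶ eg⁰.
The orbital stabilization is -2.4Δo = -2.4 × 33325 = -79980 cm⁻¹.
High-spin d⁶ would be t₂g⁴ eg² with 1 pair; low-spin has 3, so 2 excess pairs cost +2P = +49580 cm⁻¹.
Combining: -79980 + 49580 = -30400 cm⁻¹.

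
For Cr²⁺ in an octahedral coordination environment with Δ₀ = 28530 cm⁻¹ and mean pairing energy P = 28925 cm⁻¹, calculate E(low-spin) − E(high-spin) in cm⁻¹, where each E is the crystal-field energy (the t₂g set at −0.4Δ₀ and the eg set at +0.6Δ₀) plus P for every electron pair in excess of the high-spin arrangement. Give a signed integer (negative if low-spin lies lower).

Group 6 minus oxidation state +2 gives a d⁴ configuration for Cr²⁺.
In the high-spin limit (t₂g³ eg¹) the orbital term is -0.6Δ₀ = -17118 cm⁻¹, with no excess pairing.
Low-spin t₂g⁴ eg⁰ gives -1.6Δ₀ = -45648 cm⁻¹, but forming 1 extra pair costs 1P = 28925 cm⁻¹, so E(LS) = -45648 + 28925 = -16723 cm⁻¹.
Thus E(LS) − E(HS) = 395 cm⁻¹.

395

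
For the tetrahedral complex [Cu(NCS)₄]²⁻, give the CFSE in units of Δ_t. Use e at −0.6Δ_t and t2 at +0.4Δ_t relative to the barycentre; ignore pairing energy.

-0.4 Δ_t

Each NCS⁻ contributes -1; 4 × (-1) = -4. With overall charge -2, Cu is in the +2 oxidation state.
Cu²⁺: group 11, so d-count = 11 − 2 = 9.
With tetrahedral geometry the complex is necessarily high-spin.
Configuration: e^4 t2^5.
CFSE = 4(-0.6Δ_t) + 5(0.4Δ_t) = -2.4Δ_t + 2.0Δ_t = -0.4Δ_t.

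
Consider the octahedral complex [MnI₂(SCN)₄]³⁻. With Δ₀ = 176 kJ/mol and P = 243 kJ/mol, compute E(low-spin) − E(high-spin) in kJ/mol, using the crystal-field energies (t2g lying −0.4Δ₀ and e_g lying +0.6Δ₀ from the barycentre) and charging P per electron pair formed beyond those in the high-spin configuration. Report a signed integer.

67

Ligand charges: 2×(-1) from I⁻ and 4×(-1) from SCN⁻ sum to -6; with overall charge -3, Mn is +3.
Mn is in group 7, so Mn³⁺ is d⁴ (7 − 3 = 4).
High-spin d⁴ fills as t2g^3 e_g^1 with CFSE 3(−0.4) + 1(+0.6) = -0.6Δ₀ = -106 kJ/mol.
For low-spin the configuration is t2g^4 e_g^0: orbital energy -1.6 × 176 = -282 kJ/mol, and 1 additional pair relative to high-spin adds 243 kJ/mol, giving -39 kJ/mol.
The difference is -39 − (-106) = 67 kJ/mol, so high-spin lies lower.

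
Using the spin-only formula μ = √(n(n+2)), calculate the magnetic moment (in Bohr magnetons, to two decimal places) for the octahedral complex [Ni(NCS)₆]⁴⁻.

Each NCS⁻ contributes -1; 6 × (-1) = -6. With overall charge -4, Ni is in the +2 oxidation state.
Ni²⁺: group 10, so d-count = 10 − 2 = 8.
Configuration: t₂g⁶ eg² → 2 unpaired electrons.
μ(spin-only) = √[2(2+2)] = √8 ≈ 2.83 Bohr magnetons.

2.83 Bohr magnetons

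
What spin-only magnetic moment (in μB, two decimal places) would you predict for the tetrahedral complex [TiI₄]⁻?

1.73 μB

Each I⁻ contributes -1; 4 × (-1) = -4. With overall charge -1, Ti is in the +3 oxidation state.
Ti³⁺: group 4, so d-count = 4 − 3 = 1.
Tetrahedral splitting is small, so the complex is high-spin.
Configuration: e¹ t₂⁰ → 1 unpaired electron.
μ(spin-only) = √[1(1+2)] = √3 ≈ 1.73 μB.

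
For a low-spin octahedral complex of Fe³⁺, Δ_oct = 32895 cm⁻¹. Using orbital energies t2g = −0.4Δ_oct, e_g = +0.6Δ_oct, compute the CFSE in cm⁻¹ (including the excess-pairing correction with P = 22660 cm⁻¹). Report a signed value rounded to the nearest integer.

-20470

Group 8 minus oxidation state +3 gives a d⁵ configuration for Fe³⁺.
The d⁵ electrons fill as t2g^5 e_g^0.
The orbital stabilization is -2.0Δ_oct = -2.0 × 32895 = -65790 cm⁻¹.
High-spin d⁵ would be t2g^3 e_g^2 with 0 pairs; low-spin has 2, so 2 excess pairs cost +2P = +45320 cm⁻¹.
Net CFSE = -65790 + 45320 = -20470 cm⁻¹.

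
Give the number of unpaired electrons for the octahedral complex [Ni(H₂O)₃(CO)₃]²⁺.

2

Ligand charges: 3×(+0) from H₂O and 3×(+0) from CO sum to +0; with overall charge +2, Ni is +2.
Ni sits in group 10; removing 2 electrons leaves Ni²⁺ with 10 − 2 = 8 d electrons.
Configuration: t2g^6 e_g^2, giving 2 unpaired electrons.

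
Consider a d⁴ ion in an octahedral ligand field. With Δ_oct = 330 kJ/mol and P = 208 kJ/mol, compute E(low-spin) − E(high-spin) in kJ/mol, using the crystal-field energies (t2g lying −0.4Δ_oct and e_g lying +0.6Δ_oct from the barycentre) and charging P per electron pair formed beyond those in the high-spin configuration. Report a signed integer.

-122

High-spin: t2g^3 e_g^1, CFSE = -0.6Δ_oct = -198 kJ/mol.
For low-spin the configuration is t2g^4 e_g^0: orbital energy -1.6 × 330 = -528 kJ/mol, and 1 additional pair relative to high-spin adds 208 kJ/mol, giving -320 kJ/mol.
Thus E(LS) − E(HS) = -122 kJ/mol.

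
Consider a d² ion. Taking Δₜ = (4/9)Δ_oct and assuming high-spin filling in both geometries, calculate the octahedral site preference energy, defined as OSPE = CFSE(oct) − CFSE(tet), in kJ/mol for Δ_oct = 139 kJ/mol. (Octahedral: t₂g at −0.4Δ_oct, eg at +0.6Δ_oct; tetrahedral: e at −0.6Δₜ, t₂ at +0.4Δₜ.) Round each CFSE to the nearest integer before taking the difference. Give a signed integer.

-37

Octahedral (high-spin): t₂g² eg⁰, CFSE = 2(−0.4) + 0(+0.6) = -0.8Δ_oct = -0.8 × 139 = -111 kJ/mol.
Tetrahedral: e² t₂⁰, CFSE = 2(−0.6) + 0(+0.4) = -1.2Δₜ = -1.2 × (4/9) × 139 = -74 kJ/mol.
OSPE = -111 − (-74) = -37 kJ/mol.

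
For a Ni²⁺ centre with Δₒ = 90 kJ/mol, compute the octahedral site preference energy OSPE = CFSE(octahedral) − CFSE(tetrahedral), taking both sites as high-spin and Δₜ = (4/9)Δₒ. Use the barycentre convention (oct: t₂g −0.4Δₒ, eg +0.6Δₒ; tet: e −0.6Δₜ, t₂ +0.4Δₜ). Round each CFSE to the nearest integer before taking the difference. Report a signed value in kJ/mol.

Group 10 minus oxidation state +2 gives a d⁸ configuration for Ni²⁺.
Octahedral high-spin t2g^6 e_g^2: CFSE = -1.2 × 90 = -108 kJ/mol.
Tetrahedral e^4 t2^4 gives -0.8Δₜ = -0.8 × (4/9) × 90 = -32 kJ/mol.
Subtracting, OSPE = -108 − (-32) = -76 kJ/mol.

-76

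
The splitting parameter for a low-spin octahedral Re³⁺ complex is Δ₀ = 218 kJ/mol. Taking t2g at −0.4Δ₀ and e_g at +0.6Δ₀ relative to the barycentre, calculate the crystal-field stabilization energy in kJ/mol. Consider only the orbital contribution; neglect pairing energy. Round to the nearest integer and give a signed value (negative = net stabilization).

-349

Re³⁺: group 7, so d-count = 7 − 3 = 4.
Electron filling gives t2g^4 e_g^0.
The orbital stabilization is -1.6Δ₀ = -1.6 × 218 = -349 kJ/mol.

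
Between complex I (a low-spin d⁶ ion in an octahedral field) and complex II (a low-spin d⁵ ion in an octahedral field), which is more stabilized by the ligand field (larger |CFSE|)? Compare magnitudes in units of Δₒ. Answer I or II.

I: t₂g⁶ eg⁰, CFSE = -2.4Δₒ.
II: t₂g⁵ eg⁰, CFSE = -2.0Δₒ.
So I has the larger |CFSE|.

I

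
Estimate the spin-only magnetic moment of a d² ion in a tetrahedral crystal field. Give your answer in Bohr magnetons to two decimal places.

2.83 Bohr magnetons

With tetrahedral geometry the complex is necessarily high-spin.
Configuration: e² t₂⁰ → 2 unpaired electrons.
μ(spin-only) = √[2(2+2)] = √8 ≈ 2.83 Bohr magnetons.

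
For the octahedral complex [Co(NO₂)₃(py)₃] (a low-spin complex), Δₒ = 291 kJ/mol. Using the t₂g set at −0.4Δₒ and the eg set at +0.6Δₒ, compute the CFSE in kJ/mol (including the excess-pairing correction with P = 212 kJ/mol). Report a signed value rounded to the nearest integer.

-274

Ligand charges: 3×(-1) from NO₂⁻ and 3×(+0) from py sum to -3; with overall charge +0, Co is +3.
Co sits in group 9; removing 3 electrons leaves Co³⁺ with 9 − 3 = 6 d electrons.
Configuration: t₂g⁶ eg⁰.
The orbital stabilization is -2.4Δₒ = -2.4 × 291 = -698 kJ/mol.
Relative to high-spin t₂g⁴ eg² (1 paired), the low-spin configuration has 2 additional pairs, contributing +2 × 212 = +424 kJ/mol.
Overall CFSE = -698 + 424 = -274 kJ/mol.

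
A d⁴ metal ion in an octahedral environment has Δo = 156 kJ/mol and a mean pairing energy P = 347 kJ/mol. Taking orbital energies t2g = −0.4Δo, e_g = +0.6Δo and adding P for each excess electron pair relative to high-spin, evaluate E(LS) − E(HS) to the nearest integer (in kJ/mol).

High-spin d⁴ fills as t2g^3 e_g^1 with CFSE 3(−0.4) + 1(+0.6) = -0.6Δo = -94 kJ/mol.
Low-spin t2g^4 e_g^0 gives -1.6Δo = -250 kJ/mol, but forming 1 extra pair costs 1P = 347 kJ/mol, so E(LS) = -250 + 347 = 97 kJ/mol.
The difference is 97 − (-94) = 191 kJ/mol, so high-spin lies lower.

191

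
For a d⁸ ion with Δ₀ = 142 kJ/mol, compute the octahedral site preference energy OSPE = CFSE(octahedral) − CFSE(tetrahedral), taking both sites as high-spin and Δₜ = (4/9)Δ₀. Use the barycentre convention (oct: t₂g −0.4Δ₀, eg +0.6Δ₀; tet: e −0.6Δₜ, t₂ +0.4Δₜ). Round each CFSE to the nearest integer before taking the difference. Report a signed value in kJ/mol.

-120

Octahedral high-spin t2g^6 e_g^2: CFSE = -1.2 × 142 = -170 kJ/mol.
Tetrahedral e^4 t2^4 gives -0.8Δₜ = -0.8 × (4/9) × 142 = -50 kJ/mol.
OSPE = -170 − (-50) = -120 kJ/mol.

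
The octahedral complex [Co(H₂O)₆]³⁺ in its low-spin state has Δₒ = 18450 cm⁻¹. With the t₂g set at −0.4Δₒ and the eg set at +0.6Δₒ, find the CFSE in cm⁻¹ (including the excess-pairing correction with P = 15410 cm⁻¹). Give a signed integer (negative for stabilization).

-13460

H₂O is neutral, so the +3 overall charge sits on Co: oxidation state +3.
Co is in group 9, so Co³⁺ is d⁶ (9 − 3 = 6).
The d⁶ electrons fill as t₂g⁶ eg⁰.
CFSE(orbital) = 6×(-0.4Δₒ) + 0×(0.6Δₒ) = -2.4Δₒ; with Δₒ = 18450 cm⁻¹ that is -44280 cm⁻¹.
Relative to high-spin t₂g⁴ eg² (1 paired), the low-spin configuration has 2 additional pairs, contributing +2 × 15410 = +30820 cm⁻¹.
Net CFSE = -44280 + 30820 = -13460 cm⁻¹.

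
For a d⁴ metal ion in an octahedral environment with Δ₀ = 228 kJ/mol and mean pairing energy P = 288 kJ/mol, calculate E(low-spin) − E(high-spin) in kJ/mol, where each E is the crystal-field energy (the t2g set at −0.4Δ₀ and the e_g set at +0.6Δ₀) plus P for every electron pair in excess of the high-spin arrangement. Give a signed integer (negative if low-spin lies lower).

High-spin d⁴ fills as t2g^3 e_g^1 with CFSE 3(−0.4) + 1(+0.6) = -0.6Δ₀ = -137 kJ/mol.
Low-spin: t2g^4 e_g^0, orbital CFSE = -1.6Δ₀ = -365 kJ/mol; plus 1 excess pair × P = +288 kJ/mol; total -77 kJ/mol.
Thus E(LS) − E(HS) = 60 kJ/mol.

60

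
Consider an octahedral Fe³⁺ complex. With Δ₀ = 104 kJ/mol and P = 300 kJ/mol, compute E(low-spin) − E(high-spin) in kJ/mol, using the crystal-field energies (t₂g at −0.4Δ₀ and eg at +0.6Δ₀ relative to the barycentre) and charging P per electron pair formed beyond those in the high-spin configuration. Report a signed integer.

392

Fe³⁺: group 8, so d-count = 8 − 3 = 5.
In the high-spin limit (t₂g³ eg²) the orbital term is 0.0Δ₀ = 0 kJ/mol, with no excess pairing.
Low-spin: t₂g⁵ eg⁰, orbital CFSE = -2.0Δ₀ = -208 kJ/mol; plus 2 excess pairs × P = +600 kJ/mol; total 392 kJ/mol.
Thus E(LS) − E(HS) = 392 kJ/mol.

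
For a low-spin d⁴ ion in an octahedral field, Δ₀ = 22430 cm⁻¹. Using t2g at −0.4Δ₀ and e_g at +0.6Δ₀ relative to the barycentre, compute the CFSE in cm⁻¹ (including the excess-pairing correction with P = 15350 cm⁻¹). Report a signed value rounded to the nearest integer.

-20538

The d⁴ electrons fill as t2g^4 e_g^0.
CFSE(orbital) = 4×(-0.4Δ₀) + 0×(0.6Δ₀) = -1.6Δ₀; with Δ₀ = 22430 cm⁻¹ that is -35888 cm⁻¹.
Pairing penalty: 1 pair vs 0 in the high-spin reference → 1 extra × P = 15350 cm⁻¹.
Combining: -35888 + 15350 = -20538 cm⁻¹.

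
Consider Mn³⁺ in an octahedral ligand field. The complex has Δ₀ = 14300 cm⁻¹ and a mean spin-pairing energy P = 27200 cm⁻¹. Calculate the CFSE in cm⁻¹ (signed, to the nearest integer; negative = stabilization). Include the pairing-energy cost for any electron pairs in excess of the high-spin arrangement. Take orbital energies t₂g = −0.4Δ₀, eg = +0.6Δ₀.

-8580

Mn³⁺: group 7, so d-count = 7 − 3 = 4.
Δ₀ < P, so pairing is avoided: the ground state is high-spin.
Filling d⁴ accordingly: t₂g³ eg¹.
Orbital CFSE = -0.6Δ₀ = -0.6 × 14300 = -8580 cm⁻¹.
High-spin has no excess pairs, so no pairing correction applies.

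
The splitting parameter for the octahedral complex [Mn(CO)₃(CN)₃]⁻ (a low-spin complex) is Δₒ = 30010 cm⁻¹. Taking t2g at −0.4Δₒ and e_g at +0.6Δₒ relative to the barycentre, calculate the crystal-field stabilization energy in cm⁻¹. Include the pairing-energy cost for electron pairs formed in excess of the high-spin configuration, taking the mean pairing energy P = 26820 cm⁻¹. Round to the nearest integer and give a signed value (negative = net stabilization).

Ligand charges: 3×(+0) from CO and 3×(-1) from CN⁻ sum to -3; with overall charge -1, Mn is +2.
Mn sits in group 7; removing 2 electrons leaves Mn²⁺ with 7 − 2 = 5 d electrons.
Electron filling gives t2g^5 e_g^0.
The orbital stabilization is -2.0Δₒ = -2.0 × 30010 = -60020 cm⁻¹.
High-spin d⁵ would be t2g^3 e_g^2 with 0 pairs; low-spin has 2, so 2 excess pairs cost +2P = +53640 cm⁻¹.
Combining: -60020 + 53640 = -6380 cm⁻¹.

-6380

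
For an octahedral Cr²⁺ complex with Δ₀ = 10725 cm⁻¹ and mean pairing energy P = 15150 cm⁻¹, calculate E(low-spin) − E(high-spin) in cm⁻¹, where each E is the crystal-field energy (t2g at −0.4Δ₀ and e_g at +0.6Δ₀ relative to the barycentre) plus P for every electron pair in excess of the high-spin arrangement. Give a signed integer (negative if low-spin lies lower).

Cr²⁺: group 6, so d-count = 6 − 2 = 4.
In the high-spin limit (t2g^3 e_g^1) the orbital term is -0.6Δ₀ = -6435 cm⁻¹, with no excess pairing.
For low-spin the configuration is t2g^4 e_g^0: orbital energy -1.6 × 10725 = -17160 cm⁻¹, and 1 additional pair relative to high-spin adds 15150 cm⁻¹, giving -2010 cm⁻¹.
The difference is -2010 − (-6435) = 4425 cm⁻¹, so high-spin lies lower.

4425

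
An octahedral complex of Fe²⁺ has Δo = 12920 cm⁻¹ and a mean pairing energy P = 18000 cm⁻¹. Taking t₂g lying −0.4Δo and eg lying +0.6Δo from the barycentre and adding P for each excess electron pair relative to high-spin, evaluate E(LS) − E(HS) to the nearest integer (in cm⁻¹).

10160

Fe is in group 8, so Fe²⁺ is d⁶ (8 − 2 = 6).
High-spin: t₂g⁴ eg², CFSE = -0.4Δo = -5168 cm⁻¹.
Low-spin t₂g⁶ eg⁰ gives -2.4Δo = -31008 cm⁻¹, but forming 2 extra pairs costs 2P = 36000 cm⁻¹, so E(LS) = -31008 + 36000 = 4992 cm⁻¹.
E(LS) − E(HS) = 4992 − (-5168) = 10160 cm⁻¹.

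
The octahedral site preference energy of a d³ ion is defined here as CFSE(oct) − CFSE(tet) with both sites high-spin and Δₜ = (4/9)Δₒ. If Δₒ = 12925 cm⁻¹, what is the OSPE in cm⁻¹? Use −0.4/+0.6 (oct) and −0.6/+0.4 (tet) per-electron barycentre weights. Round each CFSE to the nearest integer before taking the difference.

-10914

Octahedral (high-spin): t2g^3 e_g^0, CFSE = 3(−0.4) + 0(+0.6) = -1.2Δₒ = -1.2 × 12925 = -15510 cm⁻¹.
Tetrahedral e^2 t2^1 gives -0.8Δₜ = -0.8 × (4/9) × 12925 = -4596 cm⁻¹.
OSPE = CFSE(oct) − CFSE(tet) = -15510 − (-4596) = -10914 cm⁻¹.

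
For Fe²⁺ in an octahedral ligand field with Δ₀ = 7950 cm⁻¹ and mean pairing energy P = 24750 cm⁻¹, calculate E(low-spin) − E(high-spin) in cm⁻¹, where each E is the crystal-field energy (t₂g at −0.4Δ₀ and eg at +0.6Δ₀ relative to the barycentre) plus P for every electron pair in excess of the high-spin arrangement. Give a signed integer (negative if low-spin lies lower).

Fe is in group 8, so Fe²⁺ is d⁶ (8 − 2 = 6).
High-spin d⁶ fills as t₂g⁴ eg² with CFSE 4(−0.4) + 2(+0.6) = -0.4Δ₀ = -3180 cm⁻¹.
For low-spin the configuration is t₂g⁶ eg⁰: orbital energy -2.4 × 7950 = -19080 cm⁻¹, and 2 additional pairs relative to high-spin add 49500 cm⁻¹, giving 30420 cm⁻¹.
Thus E(LS) − E(HS) = 33600 cm⁻¹.

33600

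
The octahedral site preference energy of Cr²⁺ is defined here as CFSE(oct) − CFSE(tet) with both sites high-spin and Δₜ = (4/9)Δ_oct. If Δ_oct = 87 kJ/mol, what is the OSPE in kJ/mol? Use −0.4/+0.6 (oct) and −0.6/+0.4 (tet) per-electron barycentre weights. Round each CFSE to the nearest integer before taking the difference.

-37

Cr is in group 6, so Cr²⁺ is d⁴ (6 − 2 = 4).
Octahedral high-spin t2g^3 e_g^1: CFSE = -0.6 × 87 = -52 kJ/mol.
Tetrahedral e^2 t2^2 gives -0.4Δₜ = -0.4 × (4/9) × 87 = -15 kJ/mol.
Subtracting, OSPE = -52 − (-15) = -37 kJ/mol.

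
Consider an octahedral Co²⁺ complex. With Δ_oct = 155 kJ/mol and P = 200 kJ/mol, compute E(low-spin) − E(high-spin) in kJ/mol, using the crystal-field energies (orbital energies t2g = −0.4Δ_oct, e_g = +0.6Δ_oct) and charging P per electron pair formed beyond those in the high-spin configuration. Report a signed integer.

45

Co is in group 9, so Co²⁺ is d⁷ (9 − 2 = 7).
High-spin: t2g^5 e_g^2, CFSE = -0.8Δ_oct = -124 kJ/mol.
For low-spin the configuration is t2g^6 e_g^1: orbital energy -1.8 × 155 = -279 kJ/mol, and 1 additional pair relative to high-spin adds 200 kJ/mol, giving -79 kJ/mol.
E(LS) − E(HS) = -79 − (-124) = 45 kJ/mol.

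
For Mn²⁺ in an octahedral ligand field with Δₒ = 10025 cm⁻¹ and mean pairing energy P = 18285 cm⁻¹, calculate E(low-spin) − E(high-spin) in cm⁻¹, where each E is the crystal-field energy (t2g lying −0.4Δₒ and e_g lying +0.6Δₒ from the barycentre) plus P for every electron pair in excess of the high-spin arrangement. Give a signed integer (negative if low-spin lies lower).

Mn is in group 7, so Mn²⁺ is d⁵ (7 − 2 = 5).
High-spin: t2g^3 e_g^2, CFSE = 0.0Δₒ = 0 cm⁻¹.
For low-spin the configuration is t2g^5 e_g^0: orbital energy -2.0 × 10025 = -20050 cm⁻¹, and 2 additional pairs relative to high-spin add 36570 cm⁻¹, giving 16520 cm⁻¹.
Thus E(LS) − E(HS) = 16520 cm⁻¹.

16520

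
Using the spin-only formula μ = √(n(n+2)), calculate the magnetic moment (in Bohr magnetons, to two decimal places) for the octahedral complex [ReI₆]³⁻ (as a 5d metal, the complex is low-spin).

Each I⁻ contributes -1; 6 × (-1) = -6. With overall charge -3, Re is in the +3 oxidation state.
Group 7 minus oxidation state +3 gives a d⁴ configuration for Re³⁺.
Configuration: t2g^4 e_g^0 → 2 unpaired electrons.
μ(spin-only) = √[2(2+2)] = √8 ≈ 2.83 Bohr magnetons.

2.83 Bohr magnetons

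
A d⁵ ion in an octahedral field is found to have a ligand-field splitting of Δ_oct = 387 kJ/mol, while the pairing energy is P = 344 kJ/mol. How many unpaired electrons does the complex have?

With Δ_oct > P the complex is low-spin.
That gives t₂g⁵ eg⁰.
Unpaired electrons: 1.

1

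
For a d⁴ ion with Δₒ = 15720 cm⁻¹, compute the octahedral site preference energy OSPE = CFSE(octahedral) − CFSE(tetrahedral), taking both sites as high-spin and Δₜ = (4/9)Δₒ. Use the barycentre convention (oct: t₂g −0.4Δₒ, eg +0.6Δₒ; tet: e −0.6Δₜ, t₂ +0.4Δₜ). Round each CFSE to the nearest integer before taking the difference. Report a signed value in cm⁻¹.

-6637

Octahedral high-spin t2g^3 e_g^1: CFSE = -0.6 × 15720 = -9432 cm⁻¹.
Tetrahedral e^2 t2^2 gives -0.4Δₜ = -0.4 × (4/9) × 15720 = -2795 cm⁻¹.
OSPE = CFSE(oct) − CFSE(tet) = -9432 − (-2795) = -6637 cm⁻¹.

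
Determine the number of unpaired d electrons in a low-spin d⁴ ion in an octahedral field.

Configuration: t2g^4 e_g^0, giving 2 unpaired electrons.

2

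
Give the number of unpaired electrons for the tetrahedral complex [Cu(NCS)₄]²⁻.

1

Each NCS⁻ contributes -1; 4 × (-1) = -4. With overall charge -2, Cu is in the +2 oxidation state.
Cu²⁺: group 11, so d-count = 11 − 2 = 9.
Tetrahedral splitting is small, so the complex is high-spin.
Configuration: e^4 t2^5, giving 1 unpaired electron.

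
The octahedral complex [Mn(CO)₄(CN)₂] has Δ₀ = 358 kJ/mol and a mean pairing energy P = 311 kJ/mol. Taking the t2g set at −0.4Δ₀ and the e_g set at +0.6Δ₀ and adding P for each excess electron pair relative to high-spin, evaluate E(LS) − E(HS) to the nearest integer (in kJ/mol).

Ligand charges: 4×(+0) from CO and 2×(-1) from CN⁻ sum to -2; with overall charge +0, Mn is +2.
Mn sits in group 7; removing 2 electrons leaves Mn²⁺ with 7 − 2 = 5 d electrons.
High-spin d⁵ fills as t2g^3 e_g^2 with CFSE 3(−0.4) + 2(+0.6) = 0.0Δ₀ = 0 kJ/mol.
Low-spin: t2g^5 e_g^0, orbital CFSE = -2.0Δ₀ = -716 kJ/mol; plus 2 excess pairs × P = +622 kJ/mol; total -94 kJ/mol.
Thus E(LS) − E(HS) = -94 kJ/mol.

-94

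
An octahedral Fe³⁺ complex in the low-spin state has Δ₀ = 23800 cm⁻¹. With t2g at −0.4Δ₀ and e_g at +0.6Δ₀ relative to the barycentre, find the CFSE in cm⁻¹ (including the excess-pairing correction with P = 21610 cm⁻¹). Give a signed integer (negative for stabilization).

Group 8 minus oxidation state +3 gives a d⁵ configuration for Fe³⁺.
Configuration: t2g^5 e_g^0.
Orbital CFSE = 5(-0.4) + 0(0.6) = -2.0Δ₀ = -2.0 × 23800 = -47600 cm⁻¹.
High-spin d⁵ would be t2g^3 e_g^2 with 0 pairs; low-spin has 2, so 2 excess pairs cost +2P = +43220 cm⁻¹.
Net CFSE = -47600 + 43220 = -4380 cm⁻¹.

-4380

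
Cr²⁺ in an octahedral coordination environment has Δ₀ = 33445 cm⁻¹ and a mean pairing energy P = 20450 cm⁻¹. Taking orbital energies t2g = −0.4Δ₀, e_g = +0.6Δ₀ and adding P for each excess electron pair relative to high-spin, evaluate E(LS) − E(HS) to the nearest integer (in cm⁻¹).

-12995

Group 6 minus oxidation state +2 gives a d⁴ configuration for Cr²⁺.
In the high-spin limit (t2g^3 e_g^1) the orbital term is -0.6Δ₀ = -20067 cm⁻¹, with no excess pairing.
Low-spin: t2g^4 e_g^0, orbital CFSE = -1.6Δ₀ = -53512 cm⁻¹; plus 1 excess pair × P = +20450 cm⁻¹; total -33062 cm⁻¹.
Thus E(LS) − E(HS) = -12995 cm⁻¹.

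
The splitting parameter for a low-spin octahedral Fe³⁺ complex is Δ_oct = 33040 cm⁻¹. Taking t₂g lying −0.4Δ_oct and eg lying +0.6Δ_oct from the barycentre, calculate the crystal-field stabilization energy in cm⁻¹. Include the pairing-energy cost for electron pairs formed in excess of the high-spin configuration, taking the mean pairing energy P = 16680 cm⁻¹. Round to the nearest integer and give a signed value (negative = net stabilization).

-32720

Fe sits in group 8; removing 3 electrons leaves Fe³⁺ with 8 − 3 = 5 d electrons.
The d⁵ electrons fill as t₂g⁵ eg⁰.
The orbital stabilization is -2.0Δ_oct = -2.0 × 33040 = -66080 cm⁻¹.
Pairing penalty: 2 pairs vs 0 in the high-spin reference → 2 extra × P = 33360 cm⁻¹.
Overall CFSE = -66080 + 33360 = -32720 cm⁻¹.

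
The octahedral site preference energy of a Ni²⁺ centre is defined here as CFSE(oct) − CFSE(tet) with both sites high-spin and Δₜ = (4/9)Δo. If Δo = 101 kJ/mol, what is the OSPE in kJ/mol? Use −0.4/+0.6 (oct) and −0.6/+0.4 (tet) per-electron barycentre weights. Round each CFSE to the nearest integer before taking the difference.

Ni²⁺: group 10, so d-count = 10 − 2 = 8.
Octahedral (high-spin): t2g^6 e_g^2, CFSE = 6(−0.4) + 2(+0.6) = -1.2Δo = -1.2 × 101 = -121 kJ/mol.
Tetrahedral e^4 t2^4 gives -0.8Δₜ = -0.8 × (4/9) × 101 = -36 kJ/mol.
OSPE = -121 − (-36) = -85 kJ/mol.

-85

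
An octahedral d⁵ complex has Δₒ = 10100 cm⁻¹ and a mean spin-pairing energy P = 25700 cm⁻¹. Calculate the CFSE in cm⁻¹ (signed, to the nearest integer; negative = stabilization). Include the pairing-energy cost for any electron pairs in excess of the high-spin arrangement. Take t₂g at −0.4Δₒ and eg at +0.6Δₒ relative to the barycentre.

Here Δₒ < P (10100 < 25700), so the high-spin state is favoured.
Configuration: t₂g³ eg².
Orbital CFSE = 0.0Δₒ = 0.0 × 10100 = 0 cm⁻¹.
High-spin has no excess pairs, so no pairing correction applies.

0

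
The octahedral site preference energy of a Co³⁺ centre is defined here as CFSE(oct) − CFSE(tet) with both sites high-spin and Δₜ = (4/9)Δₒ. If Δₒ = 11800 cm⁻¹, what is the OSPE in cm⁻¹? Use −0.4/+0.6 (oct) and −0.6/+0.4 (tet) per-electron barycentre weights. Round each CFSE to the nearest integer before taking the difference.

Co sits in group 9; removing 3 electrons leaves Co³⁺ with 9 − 3 = 6 d electrons.
Octahedral high-spin t₂g⁴ eg²: CFSE = -0.4 × 11800 = -4720 cm⁻¹.
In a tetrahedral site the filling is e³ t₂³: CFSE(tet) = -0.6Δₜ = -0.6 × (4/9)(11800) = -3147 cm⁻¹.
Subtracting, OSPE = -4720 − (-3147) = -1573 cm⁻¹.

-1573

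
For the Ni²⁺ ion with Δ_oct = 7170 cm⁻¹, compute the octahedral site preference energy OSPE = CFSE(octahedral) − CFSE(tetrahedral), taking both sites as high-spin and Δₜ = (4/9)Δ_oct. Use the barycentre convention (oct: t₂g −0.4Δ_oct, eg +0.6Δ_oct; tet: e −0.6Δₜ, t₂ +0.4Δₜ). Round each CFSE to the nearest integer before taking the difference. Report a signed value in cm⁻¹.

Ni is in group 10, so Ni²⁺ is d⁸ (10 − 2 = 8).
In an octahedral site d⁸ (HS) is t₂g⁶ eg², giving CFSE(oct) = -1.2Δ_oct = -8604 cm⁻¹.
Tetrahedral: e⁴ t₂⁴, CFSE = 4(−0.6) + 4(+0.4) = -0.8Δₜ = -0.8 × (4/9) × 7170 = -2549 cm⁻¹.
OSPE = -8604 − (-2549) = -6055 cm⁻¹.

-6055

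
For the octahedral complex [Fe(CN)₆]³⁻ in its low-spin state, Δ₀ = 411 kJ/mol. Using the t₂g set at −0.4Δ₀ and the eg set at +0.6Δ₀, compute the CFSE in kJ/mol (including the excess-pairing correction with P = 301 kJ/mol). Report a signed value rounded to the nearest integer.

Each CN⁻ contributes -1; 6 × (-1) = -6. With overall charge -3, Fe is in the +3 oxidation state.
Fe is in group 8, so Fe³⁺ is d⁵ (8 − 3 = 5).
Electron filling gives t₂g⁵ eg⁰.
CFSE(orbital) = 5×(-0.4Δ₀) + 0×(0.6Δ₀) = -2.0Δ₀; with Δ₀ = 411 kJ/mol that is -822 kJ/mol.
Pairing penalty: 2 pairs vs 0 in the high-spin reference → 2 extra × P = 602 kJ/mol.
Combining: -822 + 602 = -220 kJ/mol.

-220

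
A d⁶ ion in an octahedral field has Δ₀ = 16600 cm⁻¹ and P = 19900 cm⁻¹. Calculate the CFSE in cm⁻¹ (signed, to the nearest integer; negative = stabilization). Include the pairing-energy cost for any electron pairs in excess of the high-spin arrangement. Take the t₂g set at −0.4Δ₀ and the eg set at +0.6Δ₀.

-6640

Since Δ₀ = 16600 cm⁻¹ < P = 19900 cm⁻¹, the complex adopts the high-spin configuration.
That gives t₂g⁴ eg².
Orbital CFSE = -0.4Δ₀ = -0.4 × 16600 = -6640 cm⁻¹.
High-spin has no excess pairs, so no pairing correction applies.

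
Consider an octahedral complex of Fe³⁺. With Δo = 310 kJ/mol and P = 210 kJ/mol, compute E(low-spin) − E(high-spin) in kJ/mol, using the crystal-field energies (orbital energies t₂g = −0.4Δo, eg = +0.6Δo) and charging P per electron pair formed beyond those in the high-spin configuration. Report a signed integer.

Fe sits in group 8; removing 3 electrons leaves Fe³⁺ with 8 − 3 = 5 d electrons.
In the high-spin limit (t₂g³ eg²) the orbital term is 0.0Δo = 0 kJ/mol, with no excess pairing.
For low-spin the configuration is t₂g⁵ eg⁰: orbital energy -2.0 × 310 = -620 kJ/mol, and 2 additional pairs relative to high-spin add 420 kJ/mol, giving -200 kJ/mol.
E(LS) − E(HS) = -200 − (0) = -200 kJ/mol.

-200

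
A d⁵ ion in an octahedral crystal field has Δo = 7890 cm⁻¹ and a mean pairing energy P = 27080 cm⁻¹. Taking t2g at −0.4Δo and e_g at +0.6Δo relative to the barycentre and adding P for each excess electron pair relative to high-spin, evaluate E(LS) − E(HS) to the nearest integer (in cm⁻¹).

38380

High-spin d⁵ fills as t2g^3 e_g^2 with CFSE 3(−0.4) + 2(+0.6) = 0.0Δo = 0 cm⁻¹.
Low-spin t2g^5 e_g^0 gives -2.0Δo = -15780 cm⁻¹, but forming 2 extra pairs costs 2P = 54160 cm⁻¹, so E(LS) = -15780 + 54160 = 38380 cm⁻¹.
The difference is 38380 − (0) = 38380 cm⁻¹, so high-spin lies lower.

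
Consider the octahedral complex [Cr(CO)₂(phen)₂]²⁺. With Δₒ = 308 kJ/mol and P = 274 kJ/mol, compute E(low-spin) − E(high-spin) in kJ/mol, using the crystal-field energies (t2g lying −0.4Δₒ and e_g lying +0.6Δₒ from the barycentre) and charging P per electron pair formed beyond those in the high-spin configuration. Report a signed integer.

Ligand charges: 2×(+0) from CO and 2×(+0) from phen sum to +0; with overall charge +2, Cr is +2.
Cr sits in group 6; removing 2 electrons leaves Cr²⁺ with 6 − 2 = 4 d electrons.
High-spin d⁴ fills as t2g^3 e_g^1 with CFSE 3(−0.4) + 1(+0.6) = -0.6Δₒ = -185 kJ/mol.
Low-spin: t2g^4 e_g^0, orbital CFSE = -1.6Δₒ = -493 kJ/mol; plus 1 excess pair × P = +274 kJ/mol; total -219 kJ/mol.
Thus E(LS) − E(HS) = -34 kJ/mol.

-34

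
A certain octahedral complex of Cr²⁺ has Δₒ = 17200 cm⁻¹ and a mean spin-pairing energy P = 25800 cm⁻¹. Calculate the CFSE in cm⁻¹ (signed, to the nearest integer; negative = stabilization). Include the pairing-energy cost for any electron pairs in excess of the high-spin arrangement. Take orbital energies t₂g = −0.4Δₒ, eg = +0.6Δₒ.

Cr sits in group 6; removing 2 electrons leaves Cr²⁺ with 6 − 2 = 4 d electrons.
With Δₒ < P the complex is high-spin.
Filling d⁴ accordingly: t₂g³ eg¹.
Orbital CFSE = -0.6Δₒ = -0.6 × 17200 = -10320 cm⁻¹.
High-spin has no excess pairs, so no pairing correction applies.

-10320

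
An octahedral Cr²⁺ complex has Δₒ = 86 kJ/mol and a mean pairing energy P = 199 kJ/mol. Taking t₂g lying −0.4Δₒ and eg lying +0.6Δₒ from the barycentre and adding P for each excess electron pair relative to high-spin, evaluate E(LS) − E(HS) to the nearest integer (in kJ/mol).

Group 6 minus oxidation state +2 gives a d⁴ configuration for Cr²⁺.
High-spin d⁴ fills as t₂g³ eg¹ with CFSE 3(−0.4) + 1(+0.6) = -0.6Δₒ = -52 kJ/mol.
Low-spin t₂g⁴ eg⁰ gives -1.6Δₒ = -138 kJ/mol, but forming 1 extra pair costs 1P = 199 kJ/mol, so E(LS) = -138 + 199 = 61 kJ/mol.
Thus E(LS) − E(HS) = 113 kJ/mol.

113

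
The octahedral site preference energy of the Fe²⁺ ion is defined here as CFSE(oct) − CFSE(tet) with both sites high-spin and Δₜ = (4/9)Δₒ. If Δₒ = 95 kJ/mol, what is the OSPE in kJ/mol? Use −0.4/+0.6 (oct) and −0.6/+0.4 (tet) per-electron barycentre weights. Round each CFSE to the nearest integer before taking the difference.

-13

Fe is in group 8, so Fe²⁺ is d⁶ (8 − 2 = 6).
Octahedral (high-spin): t₂g⁴ eg², CFSE = 4(−0.4) + 2(+0.6) = -0.4Δₒ = -0.4 × 95 = -38 kJ/mol.
Tetrahedral: e³ t₂³, CFSE = 3(−0.6) + 3(+0.4) = -0.6Δₜ = -0.6 × (4/9) × 95 = -25 kJ/mol.
OSPE = -38 − (-25) = -13 kJ/mol.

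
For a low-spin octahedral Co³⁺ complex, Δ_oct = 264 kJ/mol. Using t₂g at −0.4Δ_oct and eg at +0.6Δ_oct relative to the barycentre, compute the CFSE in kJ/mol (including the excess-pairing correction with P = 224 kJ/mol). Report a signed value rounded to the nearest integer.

Group 9 minus oxidation state +3 gives a d⁶ configuration for Co³⁺.
Electron filling gives t₂g⁶ eg⁰.
The orbital stabilization is -2.4Δ_oct = -2.4 × 264 = -634 kJ/mol.
Relative to high-spin t₂g⁴ eg² (1 paired), the low-spin configuration has 2 additional pairs, contributing +2 × 224 = +448 kJ/mol.
Overall CFSE = -634 + 448 = -186 kJ/mol.

-186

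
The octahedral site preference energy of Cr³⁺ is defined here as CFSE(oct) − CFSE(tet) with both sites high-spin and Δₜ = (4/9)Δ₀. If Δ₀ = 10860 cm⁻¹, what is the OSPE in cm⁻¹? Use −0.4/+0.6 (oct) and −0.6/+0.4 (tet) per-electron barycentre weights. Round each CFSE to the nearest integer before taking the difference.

Cr³⁺: group 6, so d-count = 6 − 3 = 3.
In an octahedral site d³ (HS) is t₂g³ eg⁰, giving CFSE(oct) = -1.2Δ₀ = -13032 cm⁻¹.
Tetrahedral: e² t₂¹, CFSE = 2(−0.6) + 1(+0.4) = -0.8Δₜ = -0.8 × (4/9) × 10860 = -3861 cm⁻¹.
Subtracting, OSPE = -13032 − (-3861) = -9171 cm⁻¹.

-9171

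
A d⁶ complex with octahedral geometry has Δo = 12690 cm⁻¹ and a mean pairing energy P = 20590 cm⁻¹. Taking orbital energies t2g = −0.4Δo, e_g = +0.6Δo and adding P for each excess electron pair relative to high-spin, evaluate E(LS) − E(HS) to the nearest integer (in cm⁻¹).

In the high-spin limit (t2g^4 e_g^2) the orbital term is -0.4Δo = -5076 cm⁻¹, with no excess pairing.
Low-spin: t2g^6 e_g^0, orbital CFSE = -2.4Δo = -30456 cm⁻¹; plus 2 excess pairs × P = +41180 cm⁻¹; total 10724 cm⁻¹.
Thus E(LS) − E(HS) = 15800 cm⁻¹.

15800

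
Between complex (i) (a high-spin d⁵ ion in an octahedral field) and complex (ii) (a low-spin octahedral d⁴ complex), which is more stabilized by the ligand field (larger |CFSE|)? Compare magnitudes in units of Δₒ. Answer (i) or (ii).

(ii)

(i): t2g^3 e_g^2, CFSE = 0.0Δₒ.
(ii): t2g^4 e_g^0, CFSE = -1.6Δₒ.
So (ii) has the larger |CFSE|.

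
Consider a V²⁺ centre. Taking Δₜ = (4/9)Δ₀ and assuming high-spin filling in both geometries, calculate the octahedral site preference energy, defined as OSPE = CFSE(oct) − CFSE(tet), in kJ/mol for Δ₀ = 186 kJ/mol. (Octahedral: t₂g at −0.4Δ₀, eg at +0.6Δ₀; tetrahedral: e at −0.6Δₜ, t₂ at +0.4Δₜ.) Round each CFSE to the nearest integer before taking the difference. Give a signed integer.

-157

Group 5 minus oxidation state +2 gives a d³ configuration for V²⁺.
In an octahedral site d³ (HS) is t2g^3 e_g^0, giving CFSE(oct) = -1.2Δ₀ = -223 kJ/mol.
Tetrahedral e^2 t2^1 gives -0.8Δₜ = -0.8 × (4/9) × 186 = -66 kJ/mol.
Subtracting, OSPE = -223 − (-66) = -157 kJ/mol.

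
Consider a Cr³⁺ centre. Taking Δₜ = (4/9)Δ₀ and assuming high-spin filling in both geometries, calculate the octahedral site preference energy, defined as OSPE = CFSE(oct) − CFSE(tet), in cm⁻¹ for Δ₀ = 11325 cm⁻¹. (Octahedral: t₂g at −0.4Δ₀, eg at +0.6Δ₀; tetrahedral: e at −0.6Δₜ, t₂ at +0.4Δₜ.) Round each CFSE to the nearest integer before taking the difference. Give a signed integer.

Cr sits in group 6; removing 3 electrons leaves Cr³⁺ with 6 − 3 = 3 d electrons.
In an octahedral site d³ (HS) is t2g^3 e_g^0, giving CFSE(oct) = -1.2Δ₀ = -13590 cm⁻¹.
In a tetrahedral site the filling is e^2 t2^1: CFSE(tet) = -0.8Δₜ = -0.8 × (4/9)(11325) = -4027 cm⁻¹.
OSPE = -13590 − (-4027) = -9563 cm⁻¹.

-9563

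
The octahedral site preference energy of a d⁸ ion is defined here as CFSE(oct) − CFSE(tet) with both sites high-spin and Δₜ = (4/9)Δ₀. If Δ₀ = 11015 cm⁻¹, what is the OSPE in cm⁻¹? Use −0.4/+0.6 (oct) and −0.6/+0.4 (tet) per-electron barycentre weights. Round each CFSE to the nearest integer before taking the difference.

In an octahedral site d⁸ (HS) is t2g^6 e_g^2, giving CFSE(oct) = -1.2Δ₀ = -13218 cm⁻¹.
Tetrahedral e^4 t2^4 gives -0.8Δₜ = -0.8 × (4/9) × 11015 = -3916 cm⁻¹.
OSPE = CFSE(oct) − CFSE(tet) = -13218 − (-3916) = -9302 cm⁻¹.

-9302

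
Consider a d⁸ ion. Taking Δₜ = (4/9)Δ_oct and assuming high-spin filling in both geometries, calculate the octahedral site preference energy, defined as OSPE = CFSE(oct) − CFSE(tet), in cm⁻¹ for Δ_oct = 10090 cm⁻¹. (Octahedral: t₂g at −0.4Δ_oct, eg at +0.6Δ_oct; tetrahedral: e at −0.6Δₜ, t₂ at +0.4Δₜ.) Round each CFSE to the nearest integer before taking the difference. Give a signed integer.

Octahedral (high-spin): t₂g⁶ eg², CFSE = 6(−0.4) + 2(+0.6) = -1.2Δ_oct = -1.2 × 10090 = -12108 cm⁻¹.
Tetrahedral e⁴ t₂⁴ gives -0.8Δₜ = -0.8 × (4/9) × 10090 = -3588 cm⁻¹.
OSPE = CFSE(oct) − CFSE(tet) = -12108 − (-3588) = -8520 cm⁻¹.

-8520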